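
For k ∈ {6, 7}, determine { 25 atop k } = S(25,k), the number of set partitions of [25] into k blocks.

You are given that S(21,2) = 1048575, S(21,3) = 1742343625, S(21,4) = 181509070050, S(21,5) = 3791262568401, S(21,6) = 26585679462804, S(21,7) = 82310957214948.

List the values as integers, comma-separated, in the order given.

37026417000002430, 227832482998716310

r22: T_22,3=3×1742343625+1048575=5228079450; T_22,4=4×181509070050+1742343625=727778623825; T_22,5=5×3791262568401+181509070050=19137821912055; T_22,6=6×26585679462804+3791262568401=163305339345225; T_22,7=7×82310957214948+26585679462804=602762379967440
r23: T_23,4=4×727778623825+5228079450=2916342574750; T_23,5=5×19137821912055+727778623825=96416888184100; T_23,6=6×163305339345225+19137821912055=998969857983405; T_23,7=7×602762379967440+163305339345225=4382641999117305
r24: T_24,5=5×96416888184100+2916342574750=485000783495250; T_24,6=6×998969857983405+96416888184100=6090236036084530; T_24,7=7×4382641999117305+998969857983405=31677463851804540
r25: T_25,6=6×6090236036084530+485000783495250=37026417000002430; T_25,7=7×31677463851804540+6090236036084530=227832482998716310
Read S(25,6) = 37026417000002430, S(25,7) = 227832482998716310.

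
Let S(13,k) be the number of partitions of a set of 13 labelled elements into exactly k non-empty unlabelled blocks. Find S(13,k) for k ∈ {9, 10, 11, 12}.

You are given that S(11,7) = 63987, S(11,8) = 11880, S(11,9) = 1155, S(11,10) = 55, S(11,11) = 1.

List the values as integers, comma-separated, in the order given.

row 12: T[12][8]=8·11880+63987=159027  T[12][9]=9·1155+11880=22275  T[12][10]=10·55+1155=1705  T[12][11]=11·1+55=66  T[12][12]=12·0+1=1
row 13: T[13][9]=9·22275+159027=359502  T[13][10]=10·1705+22275=39325  T[13][11]=11·66+1705=2431  T[13][12]=12·1+66=78
Read S(13,9) = 359502, S(13,10) = 39325, S(13,11) = 2431, S(13,12) = 78.

359502, 39325, 2431, 78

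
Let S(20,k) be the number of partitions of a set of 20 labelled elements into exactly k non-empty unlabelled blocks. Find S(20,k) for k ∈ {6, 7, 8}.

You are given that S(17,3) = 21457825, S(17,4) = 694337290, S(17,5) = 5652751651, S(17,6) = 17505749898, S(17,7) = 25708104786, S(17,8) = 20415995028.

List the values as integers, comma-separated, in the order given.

[18] T[18,4]:4*694337290+21457825=2798806985 · T[18,5]:5*5652751651+694337290=28958095545 · T[18,6]:6*17505749898+5652751651=110687251039 · T[18,7]:7*25708104786+17505749898=197462483400 · T[18,8]:8*20415995028+25708104786=189036065010
[19] T[19,5]:5*28958095545+2798806985=147589284710 · T[19,6]:6*110687251039+28958095545=693081601779 · T[19,7]:7*197462483400+110687251039=1492924634839 · T[19,8]:8*189036065010+197462483400=1709751003480
[20] T[20,6]:6*693081601779+147589284710=4306078895384 · T[20,7]:7*1492924634839+693081601779=11143554045652 · T[20,8]:8*1709751003480+1492924634839=15170932662679
Read S(20,6) = 4306078895384, S(20,7) = 11143554045652, S(20,8) = 15170932662679.

4306078895384, 11143554045652, 15170932662679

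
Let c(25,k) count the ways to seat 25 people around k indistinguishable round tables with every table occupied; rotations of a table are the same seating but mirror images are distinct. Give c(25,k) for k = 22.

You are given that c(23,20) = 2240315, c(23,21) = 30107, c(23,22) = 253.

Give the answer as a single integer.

[24] T[24,21]:23*30107+2240315=2932776 · T[24,22]:23*253+30107=35926
[25] T[25,22]:24*35926+2932776=3795000
Read c(25,22) = 3795000.

3795000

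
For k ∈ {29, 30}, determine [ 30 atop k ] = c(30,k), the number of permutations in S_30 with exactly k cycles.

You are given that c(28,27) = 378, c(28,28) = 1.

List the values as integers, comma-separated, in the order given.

435, 1

[29] T[29,28]:28*1+378=406 · T[29,29]:28*0+1=1
[30] T[30,29]:29*1+406=435 · T[30,30]:29*0+1=1
Read c(30,29) = 435, c(30,30) = 1.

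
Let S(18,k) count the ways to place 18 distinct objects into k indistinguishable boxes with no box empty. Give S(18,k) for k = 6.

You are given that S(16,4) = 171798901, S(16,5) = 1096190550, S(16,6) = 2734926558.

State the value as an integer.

110687251039

i=17: T(17,5)=171798901+5·1096190550=5652751651 | T(17,6)=1096190550+6·2734926558=17505749898
i=18: T(18,6)=5652751651+6·17505749898=110687251039
Read S(18,6) = 110687251039.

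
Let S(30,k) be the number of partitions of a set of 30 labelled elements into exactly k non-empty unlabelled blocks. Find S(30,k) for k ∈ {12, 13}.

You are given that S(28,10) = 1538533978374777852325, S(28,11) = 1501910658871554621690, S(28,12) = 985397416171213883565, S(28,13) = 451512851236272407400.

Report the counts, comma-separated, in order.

177979707061075333384555, 102442517922081938561415

@29  (29,11):1501910658871554621690·11+1538533978374777852325→18059551225961878690915, (29,12):985397416171213883565·12+1501910658871554621690→13326679652926121224470, (29,13):451512851236272407400·13+985397416171213883565→6855064482242755179765
@30  (30,12):13326679652926121224470·12+18059551225961878690915→177979707061075333384555, (30,13):6855064482242755179765·13+13326679652926121224470→102442517922081938561415
Read S(30,12) = 177979707061075333384555, S(30,13) = 102442517922081938561415.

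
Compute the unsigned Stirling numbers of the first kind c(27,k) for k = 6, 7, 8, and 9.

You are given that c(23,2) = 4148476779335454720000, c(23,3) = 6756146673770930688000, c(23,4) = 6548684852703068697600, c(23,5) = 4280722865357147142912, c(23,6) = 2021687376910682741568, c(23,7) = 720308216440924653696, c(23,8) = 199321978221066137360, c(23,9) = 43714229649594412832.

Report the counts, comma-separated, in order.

row 24: T[24][3]=23·6756146673770930688000+4148476779335454720000=159539850276066860544000  T[24][4]=23·6548684852703068697600+6756146673770930688000=157375898285941510732800  T[24][5]=23·4280722865357147142912+6548684852703068697600=105005310755917452984576  T[24][6]=23·2021687376910682741568+4280722865357147142912=50779532534302850198976  T[24][7]=23·720308216440924653696+2021687376910682741568=18588776355051949776576  T[24][8]=23·199321978221066137360+720308216440924653696=5304713715525445812976  T[24][9]=23·43714229649594412832+199321978221066137360=1204749260161737632496
row 25: T[25][4]=24·157375898285941510732800+159539850276066860544000=3936561409138663118131200  T[25][5]=24·105005310755917452984576+157375898285941510732800=2677503356427960382362624  T[25][6]=24·50779532534302850198976+105005310755917452984576=1323714091579185857760000  T[25][7]=24·18588776355051949776576+50779532534302850198976=496910165055549644836800  T[25][8]=24·5304713715525445812976+18588776355051949776576=145901905527662649288000  T[25][9]=24·1204749260161737632496+5304713715525445812976=34218695959407148992880
row 26: T[26][5]=25·2677503356427960382362624+3936561409138663118131200=70874145319837672677196800  T[26][6]=25·1323714091579185857760000+2677503356427960382362624=35770355645907606826362624  T[26][7]=25·496910165055549644836800+1323714091579185857760000=13746468217967926978680000  T[26][8]=25·145901905527662649288000+496910165055549644836800=4144457803247115877036800  T[26][9]=25·34218695959407148992880+145901905527662649288000=1001369304512841374110000
row 27: T[27][6]=26·35770355645907606826362624+70874145319837672677196800=1000903392113435450162625024  T[27][7]=26·13746468217967926978680000+35770355645907606826362624=393178529313073708272042624  T[27][8]=26·4144457803247115877036800+13746468217967926978680000=121502371102392939781636800  T[27][9]=26·1001369304512841374110000+4144457803247115877036800=30180059720580991603896800
Read c(27,6) = 1000903392113435450162625024, c(27,7) = 393178529313073708272042624, c(27,8) = 121502371102392939781636800, c(27,9) = 30180059720580991603896800.

1000903392113435450162625024, 393178529313073708272042624, 121502371102392939781636800, 30180059720580991603896800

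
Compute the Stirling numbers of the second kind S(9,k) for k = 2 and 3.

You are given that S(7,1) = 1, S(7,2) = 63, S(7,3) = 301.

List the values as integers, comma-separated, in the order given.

255, 3025

[8] T[8,1]:1*1+0=1 · T[8,2]:2*63+1=127 · T[8,3]:3*301+63=966
[9] T[9,2]:2*127+1=255 · T[9,3]:3*966+127=3025
Read S(9,2) = 255, S(9,3) = 3025.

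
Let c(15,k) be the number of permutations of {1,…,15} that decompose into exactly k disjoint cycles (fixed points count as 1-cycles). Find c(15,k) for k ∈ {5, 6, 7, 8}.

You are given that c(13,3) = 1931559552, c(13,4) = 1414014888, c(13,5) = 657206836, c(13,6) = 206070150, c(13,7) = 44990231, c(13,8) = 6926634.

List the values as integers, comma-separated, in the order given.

@14  (14,4):1414014888·13+1931559552→20313753096, (14,5):657206836·13+1414014888→9957703756, (14,6):206070150·13+657206836→3336118786, (14,7):44990231·13+206070150→790943153, (14,8):6926634·13+44990231→135036473
@15  (15,5):9957703756·14+20313753096→159721605680, (15,6):3336118786·14+9957703756→56663366760, (15,7):790943153·14+3336118786→14409322928, (15,8):135036473·14+790943153→2681453775
Read c(15,5) = 159721605680, c(15,6) = 56663366760, c(15,7) = 14409322928, c(15,8) = 2681453775.

159721605680, 56663366760, 14409322928, 2681453775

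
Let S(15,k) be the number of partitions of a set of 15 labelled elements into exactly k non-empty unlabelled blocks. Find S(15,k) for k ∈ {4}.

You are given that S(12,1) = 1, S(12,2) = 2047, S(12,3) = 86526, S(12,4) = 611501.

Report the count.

42355950

[13] T[13,2]:2*2047+1=4095 · T[13,3]:3*86526+2047=261625 · T[13,4]:4*611501+86526=2532530
[14] T[14,3]:3*261625+4095=788970 · T[14,4]:4*2532530+261625=10391745
[15] T[15,4]:4*10391745+788970=42355950
Read S(15,4) = 42355950.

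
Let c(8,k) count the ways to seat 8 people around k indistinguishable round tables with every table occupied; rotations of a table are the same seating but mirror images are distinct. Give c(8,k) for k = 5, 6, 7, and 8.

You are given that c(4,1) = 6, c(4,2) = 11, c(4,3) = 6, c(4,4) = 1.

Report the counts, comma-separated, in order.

1960, 322, 28, 1

@5  (5,2):11·4+6→50, (5,3):6·4+11→35, (5,4):1·4+6→10, (5,5):0·4+1→1
@6  (6,3):35·5+50→225, (6,4):10·5+35→85, (6,5):1·5+10→15, (6,6):0·5+1→1
@7  (7,4):85·6+225→735, (7,5):15·6+85→175, (7,6):1·6+15→21, (7,7):0·6+1→1
@8  (8,5):175·7+735→1960, (8,6):21·7+175→322, (8,7):1·7+21→28, (8,8):0·7+1→1
Read c(8,5) = 1960, c(8,6) = 322, c(8,7) = 28, c(8,8) = 1.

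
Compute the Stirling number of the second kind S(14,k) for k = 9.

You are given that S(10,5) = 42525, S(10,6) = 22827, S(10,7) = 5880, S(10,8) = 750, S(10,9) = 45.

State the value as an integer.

row 11: T[11][6]=6·22827+42525=179487  T[11][7]=7·5880+22827=63987  T[11][8]=8·750+5880=11880  T[11][9]=9·45+750=1155
row 12: T[12][7]=7·63987+179487=627396  T[12][8]=8·11880+63987=159027  T[12][9]=9·1155+11880=22275
row 13: T[13][8]=8·159027+627396=1899612  T[13][9]=9·22275+159027=359502
row 14: T[14][9]=9·359502+1899612=5135130
Read S(14,9) = 5135130.

5135130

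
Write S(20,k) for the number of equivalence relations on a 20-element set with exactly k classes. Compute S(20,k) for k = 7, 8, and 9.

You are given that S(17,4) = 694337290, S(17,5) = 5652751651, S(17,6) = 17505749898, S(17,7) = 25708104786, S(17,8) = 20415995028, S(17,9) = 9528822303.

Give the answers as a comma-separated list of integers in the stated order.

[18] T[18,5]:5*5652751651+694337290=28958095545 · T[18,6]:6*17505749898+5652751651=110687251039 · T[18,7]:7*25708104786+17505749898=197462483400 · T[18,8]:8*20415995028+25708104786=189036065010 · T[18,9]:9*9528822303+20415995028=106175395755
[19] T[19,6]:6*110687251039+28958095545=693081601779 · T[19,7]:7*197462483400+110687251039=1492924634839 · T[19,8]:8*189036065010+197462483400=1709751003480 · T[19,9]:9*106175395755+189036065010=1144614626805
[20] T[20,7]:7*1492924634839+693081601779=11143554045652 · T[20,8]:8*1709751003480+1492924634839=15170932662679 · T[20,9]:9*1144614626805+1709751003480=12011282644725
Read S(20,7) = 11143554045652, S(20,8) = 15170932662679, S(20,9) = 12011282644725.

11143554045652, 15170932662679, 12011282644725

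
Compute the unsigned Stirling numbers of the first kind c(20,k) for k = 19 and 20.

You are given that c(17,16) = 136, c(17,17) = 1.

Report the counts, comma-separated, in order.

190, 1

[18] T[18,17]:17*1+136=153 · T[18,18]:17*0+1=1
[19] T[19,18]:18*1+153=171 · T[19,19]:18*0+1=1
[20] T[20,19]:19*1+171=190 · T[20,20]:19*0+1=1
Read c(20,19) = 190, c(20,20) = 1.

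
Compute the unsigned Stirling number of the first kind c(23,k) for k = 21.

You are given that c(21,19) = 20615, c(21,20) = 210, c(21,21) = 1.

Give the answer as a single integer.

[22] T[22,20]:21*210+20615=25025 · T[22,21]:21*1+210=231
[23] T[23,21]:22*231+25025=30107
Read c(23,21) = 30107.

30107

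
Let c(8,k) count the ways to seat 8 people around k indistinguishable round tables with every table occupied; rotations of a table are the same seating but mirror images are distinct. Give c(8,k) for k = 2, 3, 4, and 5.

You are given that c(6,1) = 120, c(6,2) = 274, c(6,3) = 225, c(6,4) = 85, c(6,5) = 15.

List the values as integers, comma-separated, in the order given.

13068, 13132, 6769, 1960

@7  (7,1):120·6+0→720, (7,2):274·6+120→1764, (7,3):225·6+274→1624, (7,4):85·6+225→735, (7,5):15·6+85→175
@8  (8,2):1764·7+720→13068, (8,3):1624·7+1764→13132, (8,4):735·7+1624→6769, (8,5):175·7+735→1960
Read c(8,2) = 13068, c(8,3) = 13132, c(8,4) = 6769, c(8,5) = 1960.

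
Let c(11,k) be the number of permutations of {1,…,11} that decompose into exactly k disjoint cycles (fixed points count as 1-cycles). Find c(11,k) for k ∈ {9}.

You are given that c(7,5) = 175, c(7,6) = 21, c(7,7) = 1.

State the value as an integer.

@8  (8,6):21·7+175→322, (8,7):1·7+21→28, (8,8):0·7+1→1
@9  (9,7):28·8+322→546, (9,8):1·8+28→36, (9,9):0·8+1→1
@10  (10,8):36·9+546→870, (10,9):1·9+36→45
@11  (11,9):45·10+870→1320
Read c(11,9) = 1320.

1320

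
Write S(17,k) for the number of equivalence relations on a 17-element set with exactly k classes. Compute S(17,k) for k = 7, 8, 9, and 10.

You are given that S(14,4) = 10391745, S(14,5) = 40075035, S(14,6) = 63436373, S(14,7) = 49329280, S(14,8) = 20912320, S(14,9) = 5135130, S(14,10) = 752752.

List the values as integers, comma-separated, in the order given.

[15] T[15,5]:5*40075035+10391745=210766920 · T[15,6]:6*63436373+40075035=420693273 · T[15,7]:7*49329280+63436373=408741333 · T[15,8]:8*20912320+49329280=216627840 · T[15,9]:9*5135130+20912320=67128490 · T[15,10]:10*752752+5135130=12662650
[16] T[16,6]:6*420693273+210766920=2734926558 · T[16,7]:7*408741333+420693273=3281882604 · T[16,8]:8*216627840+408741333=2141764053 · T[16,9]:9*67128490+216627840=820784250 · T[16,10]:10*12662650+67128490=193754990
[17] T[17,7]:7*3281882604+2734926558=25708104786 · T[17,8]:8*2141764053+3281882604=20415995028 · T[17,9]:9*820784250+2141764053=9528822303 · T[17,10]:10*193754990+820784250=2758334150
Read S(17,7) = 25708104786, S(17,8) = 20415995028, S(17,9) = 9528822303, S(17,10) = 2758334150.

25708104786, 20415995028, 9528822303, 2758334150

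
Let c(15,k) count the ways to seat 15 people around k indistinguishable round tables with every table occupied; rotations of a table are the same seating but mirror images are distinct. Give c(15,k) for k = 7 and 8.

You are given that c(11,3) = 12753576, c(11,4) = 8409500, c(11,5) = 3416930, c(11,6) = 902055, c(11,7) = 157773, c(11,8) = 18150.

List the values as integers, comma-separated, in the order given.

14409322928, 2681453775

row 12: T[12][4]=11·8409500+12753576=105258076  T[12][5]=11·3416930+8409500=45995730  T[12][6]=11·902055+3416930=13339535  T[12][7]=11·157773+902055=2637558  T[12][8]=11·18150+157773=357423
row 13: T[13][5]=12·45995730+105258076=657206836  T[13][6]=12·13339535+45995730=206070150  T[13][7]=12·2637558+13339535=44990231  T[13][8]=12·357423+2637558=6926634
row 14: T[14][6]=13·206070150+657206836=3336118786  T[14][7]=13·44990231+206070150=790943153  T[14][8]=13·6926634+44990231=135036473
row 15: T[15][7]=14·790943153+3336118786=14409322928  T[15][8]=14·135036473+790943153=2681453775
Read c(15,7) = 14409322928, c(15,8) = 2681453775.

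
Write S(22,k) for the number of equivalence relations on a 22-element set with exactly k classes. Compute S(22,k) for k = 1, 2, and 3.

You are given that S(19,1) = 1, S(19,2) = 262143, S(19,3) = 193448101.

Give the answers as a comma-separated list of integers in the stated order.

1, 2097151, 5228079450

[20] T[20,1]:1*1+0=1 · T[20,2]:2*262143+1=524287 · T[20,3]:3*193448101+262143=580606446
[21] T[21,1]:1*1+0=1 · T[21,2]:2*524287+1=1048575 · T[21,3]:3*580606446+524287=1742343625
[22] T[22,1]:1*1+0=1 · T[22,2]:2*1048575+1=2097151 · T[22,3]:3*1742343625+1048575=5228079450
Read S(22,1) = 1, S(22,2) = 2097151, S(22,3) = 5228079450.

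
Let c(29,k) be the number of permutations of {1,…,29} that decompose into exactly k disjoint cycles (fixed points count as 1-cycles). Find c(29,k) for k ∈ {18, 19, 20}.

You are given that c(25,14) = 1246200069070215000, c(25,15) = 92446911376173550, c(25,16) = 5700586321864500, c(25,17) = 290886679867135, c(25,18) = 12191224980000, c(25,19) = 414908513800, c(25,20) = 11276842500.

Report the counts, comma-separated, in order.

r26: T_26,15=25×92446911376173550+1246200069070215000=3557372853474553750; T_26,16=25×5700586321864500+92446911376173550=234961569422786050; T_26,17=25×290886679867135+5700586321864500=12972753318542875; T_26,18=25×12191224980000+290886679867135=595667304367135; T_26,19=25×414908513800+12191224980000=22563937825000; T_26,20=25×11276842500+414908513800=696829576300
r27: T_27,16=26×234961569422786050+3557372853474553750=9666373658466991050; T_27,17=26×12972753318542875+234961569422786050=572253155704900800; T_27,18=26×595667304367135+12972753318542875=28460103232088385; T_27,19=26×22563937825000+595667304367135=1182329687817135; T_27,20=26×696829576300+22563937825000=40681506808800
r28: T_28,17=27×572253155704900800+9666373658466991050=25117208862499312650; T_28,18=27×28460103232088385+572253155704900800=1340675942971287195; T_28,19=27×1182329687817135+28460103232088385=60383004803151030; T_28,20=27×40681506808800+1182329687817135=2280730371654735
r29: T_29,18=28×1340675942971287195+25117208862499312650=62656135265695354110; T_29,19=28×60383004803151030+1340675942971287195=3031400077459516035; T_29,20=28×2280730371654735+60383004803151030=124243455209483610
Read c(29,18) = 62656135265695354110, c(29,19) = 3031400077459516035, c(29,20) = 124243455209483610.

62656135265695354110, 3031400077459516035, 124243455209483610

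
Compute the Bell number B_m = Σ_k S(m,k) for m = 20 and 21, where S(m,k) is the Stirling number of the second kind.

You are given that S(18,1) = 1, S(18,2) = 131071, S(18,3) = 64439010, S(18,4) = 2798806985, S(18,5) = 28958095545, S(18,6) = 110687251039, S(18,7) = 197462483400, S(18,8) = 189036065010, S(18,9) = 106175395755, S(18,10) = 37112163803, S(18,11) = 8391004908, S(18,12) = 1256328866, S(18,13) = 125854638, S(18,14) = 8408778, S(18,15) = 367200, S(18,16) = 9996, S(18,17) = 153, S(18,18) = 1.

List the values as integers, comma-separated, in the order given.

51724158235372, 474869816156751

i=19: T(19,1)=0+1·1=1 | T(19,2)=1+2·131071=262143 | T(19,3)=131071+3·64439010=193448101 | T(19,4)=64439010+4·2798806985=11259666950 | T(19,5)=2798806985+5·28958095545=147589284710 | T(19,6)=28958095545+6·110687251039=693081601779 | T(19,7)=110687251039+7·197462483400=1492924634839 | T(19,8)=197462483400+8·189036065010=1709751003480 | T(19,9)=189036065010+9·106175395755=1144614626805 | T(19,10)=106175395755+10·37112163803=477297033785 | T(19,11)=37112163803+11·8391004908=129413217791 | T(19,12)=8391004908+12·1256328866=23466951300 | T(19,13)=1256328866+13·125854638=2892439160 | T(19,14)=125854638+14·8408778=243577530 | T(19,15)=8408778+15·367200=13916778 | T(19,16)=367200+16·9996=527136 | T(19,17)=9996+17·153=12597 | T(19,18)=153+18·1=171 | T(19,19)=1+19·0=1
i=20: T(20,1)=0+1·1=1 | T(20,2)=1+2·262143=524287 | T(20,3)=262143+3·193448101=580606446 | T(20,4)=193448101+4·11259666950=45232115901 | T(20,5)=11259666950+5·147589284710=749206090500 | T(20,6)=147589284710+6·693081601779=4306078895384 | T(20,7)=693081601779+7·1492924634839=11143554045652 | T(20,8)=1492924634839+8·1709751003480=15170932662679 | T(20,9)=1709751003480+9·1144614626805=12011282644725 | T(20,10)=1144614626805+10·477297033785=5917584964655 | T(20,11)=477297033785+11·129413217791=1900842429486 | T(20,12)=129413217791+12·23466951300=411016633391 | T(20,13)=23466951300+13·2892439160=61068660380 | T(20,14)=2892439160+14·243577530=6302524580 | T(20,15)=243577530+15·13916778=452329200 | T(20,16)=13916778+16·527136=22350954 | T(20,17)=527136+17·12597=741285 | T(20,18)=12597+18·171=15675 | T(20,19)=171+19·1=190 | T(20,20)=1+20·0=1
i=21: T(21,1)=0+1·1=1 | T(21,2)=1+2·524287=1048575 | T(21,3)=524287+3·580606446=1742343625 | T(21,4)=580606446+4·45232115901=181509070050 | T(21,5)=45232115901+5·749206090500=3791262568401 | T(21,6)=749206090500+6·4306078895384=26585679462804 | T(21,7)=4306078895384+7·11143554045652=82310957214948 | T(21,8)=11143554045652+8·15170932662679=132511015347084 | T(21,9)=15170932662679+9·12011282644725=123272476465204 | T(21,10)=12011282644725+10·5917584964655=71187132291275 | T(21,11)=5917584964655+11·1900842429486=26826851689001 | T(21,12)=1900842429486+12·411016633391=6833042030178 | T(21,13)=411016633391+13·61068660380=1204909218331 | T(21,14)=61068660380+14·6302524580=149304004500 | T(21,15)=6302524580+15·452329200=13087462580 | T(21,16)=452329200+16·22350954=809944464 | T(21,17)=22350954+17·741285=34952799 | T(21,18)=741285+18·15675=1023435 | T(21,19)=15675+19·190=19285 | T(21,20)=190+20·1=210 | T(21,21)=1+21·0=1
B_20 = ΣS(20,k) = 1+524287+580606446+45232115901+749206090500+4306078895384+11143554045652+15170932662679+12011282644725+5917584964655+1900842429486+411016633391+61068660380+6302524580+452329200+22350954+741285+15675+190+1 = 51724158235372
B_21 = ΣS(21,k) = 1+1048575+1742343625+181509070050+3791262568401+26585679462804+82310957214948+132511015347084+123272476465204+71187132291275+26826851689001+6833042030178+1204909218331+149304004500+13087462580+809944464+34952799+1023435+19285+210+1 = 474869816156751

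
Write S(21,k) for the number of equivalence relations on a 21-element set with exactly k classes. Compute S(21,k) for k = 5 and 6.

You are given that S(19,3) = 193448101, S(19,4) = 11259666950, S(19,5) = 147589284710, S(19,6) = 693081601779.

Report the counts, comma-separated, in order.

3791262568401, 26585679462804

i=20: T(20,4)=193448101+4·11259666950=45232115901 | T(20,5)=11259666950+5·147589284710=749206090500 | T(20,6)=147589284710+6·693081601779=4306078895384
i=21: T(21,5)=45232115901+5·749206090500=3791262568401 | T(21,6)=749206090500+6·4306078895384=26585679462804
Read S(21,5) = 3791262568401, S(21,6) = 26585679462804.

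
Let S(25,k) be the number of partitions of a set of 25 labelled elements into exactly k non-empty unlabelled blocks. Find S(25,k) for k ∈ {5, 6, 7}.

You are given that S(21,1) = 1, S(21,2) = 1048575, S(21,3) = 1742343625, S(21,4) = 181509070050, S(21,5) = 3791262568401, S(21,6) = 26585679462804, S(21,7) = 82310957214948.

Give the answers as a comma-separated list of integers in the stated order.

[22] T[22,2]:2*1048575+1=2097151 · T[22,3]:3*1742343625+1048575=5228079450 · T[22,4]:4*181509070050+1742343625=727778623825 · T[22,5]:5*3791262568401+181509070050=19137821912055 · T[22,6]:6*26585679462804+3791262568401=163305339345225 · T[22,7]:7*82310957214948+26585679462804=602762379967440
[23] T[23,3]:3*5228079450+2097151=15686335501 · T[23,4]:4*727778623825+5228079450=2916342574750 · T[23,5]:5*19137821912055+727778623825=96416888184100 · T[23,6]:6*163305339345225+19137821912055=998969857983405 · T[23,7]:7*602762379967440+163305339345225=4382641999117305
[24] T[24,4]:4*2916342574750+15686335501=11681056634501 · T[24,5]:5*96416888184100+2916342574750=485000783495250 · T[24,6]:6*998969857983405+96416888184100=6090236036084530 · T[24,7]:7*4382641999117305+998969857983405=31677463851804540
[25] T[25,5]:5*485000783495250+11681056634501=2436684974110751 · T[25,6]:6*6090236036084530+485000783495250=37026417000002430 · T[25,7]:7*31677463851804540+6090236036084530=227832482998716310
Read S(25,5) = 2436684974110751, S(25,6) = 37026417000002430, S(25,7) = 227832482998716310.

2436684974110751, 37026417000002430, 227832482998716310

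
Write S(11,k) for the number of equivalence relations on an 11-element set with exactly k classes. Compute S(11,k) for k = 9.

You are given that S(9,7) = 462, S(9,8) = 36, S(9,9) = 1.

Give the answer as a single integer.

1155

r10: T_10,8=8×36+462=750; T_10,9=9×1+36=45
r11: T_11,9=9×45+750=1155
Read S(11,9) = 1155.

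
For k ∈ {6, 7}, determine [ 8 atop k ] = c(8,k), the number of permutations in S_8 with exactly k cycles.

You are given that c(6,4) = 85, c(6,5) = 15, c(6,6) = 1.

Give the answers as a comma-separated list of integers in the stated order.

i=7: T(7,5)=85+6·15=175 | T(7,6)=15+6·1=21 | T(7,7)=1+6·0=1
i=8: T(8,6)=175+7·21=322 | T(8,7)=21+7·1=28
Read c(8,6) = 322, c(8,7) = 28.

322, 28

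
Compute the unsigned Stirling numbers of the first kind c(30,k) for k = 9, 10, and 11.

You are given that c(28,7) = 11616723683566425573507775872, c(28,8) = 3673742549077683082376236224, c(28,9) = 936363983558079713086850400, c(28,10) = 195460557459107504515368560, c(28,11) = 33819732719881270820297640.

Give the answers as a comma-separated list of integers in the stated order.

981347603630155088295475765440, 215760462268683520394805979744, 39539238727270799376544542000

i=29: T(29,8)=11616723683566425573507775872+28·3673742549077683082376236224=114481515057741551880042390144 | T(29,9)=3673742549077683082376236224+28·936363983558079713086850400=29891934088703915048808047424 | T(29,10)=936363983558079713086850400+28·195460557459107504515368560=6409259592413089839517170080 | T(29,11)=195460557459107504515368560+28·33819732719881270820297640=1142413073615783087483702480
i=30: T(30,9)=114481515057741551880042390144+29·29891934088703915048808047424=981347603630155088295475765440 | T(30,10)=29891934088703915048808047424+29·6409259592413089839517170080=215760462268683520394805979744 | T(30,11)=6409259592413089839517170080+29·1142413073615783087483702480=39539238727270799376544542000
Read c(30,9) = 981347603630155088295475765440, c(30,10) = 215760462268683520394805979744, c(30,11) = 39539238727270799376544542000.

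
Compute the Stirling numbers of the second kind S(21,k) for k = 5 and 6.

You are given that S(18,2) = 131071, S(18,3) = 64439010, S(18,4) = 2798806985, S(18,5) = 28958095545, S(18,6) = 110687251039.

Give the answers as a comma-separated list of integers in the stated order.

3791262568401, 26585679462804

i=19: T(19,3)=131071+3·64439010=193448101 | T(19,4)=64439010+4·2798806985=11259666950 | T(19,5)=2798806985+5·28958095545=147589284710 | T(19,6)=28958095545+6·110687251039=693081601779
i=20: T(20,4)=193448101+4·11259666950=45232115901 | T(20,5)=11259666950+5·147589284710=749206090500 | T(20,6)=147589284710+6·693081601779=4306078895384
i=21: T(21,5)=45232115901+5·749206090500=3791262568401 | T(21,6)=749206090500+6·4306078895384=26585679462804
Read S(21,5) = 3791262568401, S(21,6) = 26585679462804.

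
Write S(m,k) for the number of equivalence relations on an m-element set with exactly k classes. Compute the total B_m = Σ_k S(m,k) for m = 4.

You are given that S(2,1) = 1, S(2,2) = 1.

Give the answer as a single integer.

15

@3  (3,1):1·1+0→1, (3,2):1·2+1→3, (3,3):0·3+1→1
@4  (4,1):1·1+0→1, (4,2):3·2+1→7, (4,3):1·3+3→6, (4,4):0·4+1→1
B_4 = ΣS(4,k) = 1+7+6+1 = 15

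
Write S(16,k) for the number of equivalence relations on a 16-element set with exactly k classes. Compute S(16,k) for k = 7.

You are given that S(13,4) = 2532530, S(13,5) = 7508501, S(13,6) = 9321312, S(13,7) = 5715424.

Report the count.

row 14: T[14][5]=5·7508501+2532530=40075035  T[14][6]=6·9321312+7508501=63436373  T[14][7]=7·5715424+9321312=49329280
row 15: T[15][6]=6·63436373+40075035=420693273  T[15][7]=7·49329280+63436373=408741333
row 16: T[16][7]=7·408741333+420693273=3281882604
Read S(16,7) = 3281882604.

3281882604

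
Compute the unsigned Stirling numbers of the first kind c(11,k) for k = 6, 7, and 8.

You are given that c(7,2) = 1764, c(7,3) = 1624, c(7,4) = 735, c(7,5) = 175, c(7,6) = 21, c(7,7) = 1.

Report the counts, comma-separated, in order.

902055, 157773, 18150

@8  (8,3):1624·7+1764→13132, (8,4):735·7+1624→6769, (8,5):175·7+735→1960, (8,6):21·7+175→322, (8,7):1·7+21→28, (8,8):0·7+1→1
@9  (9,4):6769·8+13132→67284, (9,5):1960·8+6769→22449, (9,6):322·8+1960→4536, (9,7):28·8+322→546, (9,8):1·8+28→36
@10  (10,5):22449·9+67284→269325, (10,6):4536·9+22449→63273, (10,7):546·9+4536→9450, (10,8):36·9+546→870
@11  (11,6):63273·10+269325→902055, (11,7):9450·10+63273→157773, (11,8):870·10+9450→18150
Read c(11,6) = 902055, c(11,7) = 157773, c(11,8) = 18150.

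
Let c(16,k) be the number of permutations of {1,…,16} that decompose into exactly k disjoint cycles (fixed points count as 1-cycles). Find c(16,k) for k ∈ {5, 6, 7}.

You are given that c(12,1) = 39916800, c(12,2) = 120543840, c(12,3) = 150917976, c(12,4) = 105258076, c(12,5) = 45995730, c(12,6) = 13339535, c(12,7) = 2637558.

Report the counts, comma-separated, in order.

@13  (13,2):120543840·12+39916800→1486442880, (13,3):150917976·12+120543840→1931559552, (13,4):105258076·12+150917976→1414014888, (13,5):45995730·12+105258076→657206836, (13,6):13339535·12+45995730→206070150, (13,7):2637558·12+13339535→44990231
@14  (14,3):1931559552·13+1486442880→26596717056, (14,4):1414014888·13+1931559552→20313753096, (14,5):657206836·13+1414014888→9957703756, (14,6):206070150·13+657206836→3336118786, (14,7):44990231·13+206070150→790943153
@15  (15,4):20313753096·14+26596717056→310989260400, (15,5):9957703756·14+20313753096→159721605680, (15,6):3336118786·14+9957703756→56663366760, (15,7):790943153·14+3336118786→14409322928
@16  (16,5):159721605680·15+310989260400→2706813345600, (16,6):56663366760·15+159721605680→1009672107080, (16,7):14409322928·15+56663366760→272803210680
Read c(16,5) = 2706813345600, c(16,6) = 1009672107080, c(16,7) = 272803210680.

2706813345600, 1009672107080, 272803210680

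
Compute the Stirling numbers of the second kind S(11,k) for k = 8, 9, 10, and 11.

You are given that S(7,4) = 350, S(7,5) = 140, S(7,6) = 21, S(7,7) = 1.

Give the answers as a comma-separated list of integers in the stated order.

11880, 1155, 55, 1

i=8: T(8,5)=350+5·140=1050 | T(8,6)=140+6·21=266 | T(8,7)=21+7·1=28 | T(8,8)=1+8·0=1
i=9: T(9,6)=1050+6·266=2646 | T(9,7)=266+7·28=462 | T(9,8)=28+8·1=36 | T(9,9)=1+9·0=1
i=10: T(10,7)=2646+7·462=5880 | T(10,8)=462+8·36=750 | T(10,9)=36+9·1=45 | T(10,10)=1+10·0=1
i=11: T(11,8)=5880+8·750=11880 | T(11,9)=750+9·45=1155 | T(11,10)=45+10·1=55 | T(11,11)=1+11·0=1
Read S(11,8) = 11880, S(11,9) = 1155, S(11,10) = 55, S(11,11) = 1.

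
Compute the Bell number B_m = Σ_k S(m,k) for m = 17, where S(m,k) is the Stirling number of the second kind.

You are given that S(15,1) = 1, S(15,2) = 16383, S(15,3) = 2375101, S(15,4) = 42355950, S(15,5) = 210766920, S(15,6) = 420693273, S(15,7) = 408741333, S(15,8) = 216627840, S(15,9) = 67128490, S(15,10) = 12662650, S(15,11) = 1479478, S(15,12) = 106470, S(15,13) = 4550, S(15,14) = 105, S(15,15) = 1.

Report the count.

r16: T_16,1=1×1+0=1; T_16,2=2×16383+1=32767; T_16,3=3×2375101+16383=7141686; T_16,4=4×42355950+2375101=171798901; T_16,5=5×210766920+42355950=1096190550; T_16,6=6×420693273+210766920=2734926558; T_16,7=7×408741333+420693273=3281882604; T_16,8=8×216627840+408741333=2141764053; T_16,9=9×67128490+216627840=820784250; T_16,10=10×12662650+67128490=193754990; T_16,11=11×1479478+12662650=28936908; T_16,12=12×106470+1479478=2757118; T_16,13=13×4550+106470=165620; T_16,14=14×105+4550=6020; T_16,15=15×1+105=120; T_16,16=16×0+1=1
r17: T_17,1=1×1+0=1; T_17,2=2×32767+1=65535; T_17,3=3×7141686+32767=21457825; T_17,4=4×171798901+7141686=694337290; T_17,5=5×1096190550+171798901=5652751651; T_17,6=6×2734926558+1096190550=17505749898; T_17,7=7×3281882604+2734926558=25708104786; T_17,8=8×2141764053+3281882604=20415995028; T_17,9=9×820784250+2141764053=9528822303; T_17,10=10×193754990+820784250=2758334150; T_17,11=11×28936908+193754990=512060978; T_17,12=12×2757118+28936908=62022324; T_17,13=13×165620+2757118=4910178; T_17,14=14×6020+165620=249900; T_17,15=15×120+6020=7820; T_17,16=16×1+120=136; T_17,17=17×0+1=1
B_17 = ΣS(17,k) = 1+65535+21457825+694337290+5652751651+17505749898+25708104786+20415995028+9528822303+2758334150+512060978+62022324+4910178+249900+7820+136+1 = 82864869804

82864869804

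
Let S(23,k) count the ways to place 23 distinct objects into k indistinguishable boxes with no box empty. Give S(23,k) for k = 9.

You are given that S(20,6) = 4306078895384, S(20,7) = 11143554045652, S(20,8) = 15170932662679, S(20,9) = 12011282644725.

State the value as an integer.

@21  (21,7):11143554045652·7+4306078895384→82310957214948, (21,8):15170932662679·8+11143554045652→132511015347084, (21,9):12011282644725·9+15170932662679→123272476465204
@22  (22,8):132511015347084·8+82310957214948→1142399079991620, (22,9):123272476465204·9+132511015347084→1241963303533920
@23  (23,9):1241963303533920·9+1142399079991620→12320068811796900
Read S(23,9) = 12320068811796900.

12320068811796900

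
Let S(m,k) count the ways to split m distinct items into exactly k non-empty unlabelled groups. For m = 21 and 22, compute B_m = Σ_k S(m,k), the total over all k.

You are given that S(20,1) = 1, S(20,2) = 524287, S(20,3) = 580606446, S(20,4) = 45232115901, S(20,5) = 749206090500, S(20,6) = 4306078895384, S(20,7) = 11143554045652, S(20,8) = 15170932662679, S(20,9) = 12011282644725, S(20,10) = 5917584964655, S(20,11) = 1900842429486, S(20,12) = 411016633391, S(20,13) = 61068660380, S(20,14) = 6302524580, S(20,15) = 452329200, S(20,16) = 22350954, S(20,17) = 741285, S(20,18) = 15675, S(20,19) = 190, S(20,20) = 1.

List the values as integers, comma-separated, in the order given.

474869816156751, 4506715738447323

row 21: T[21][1]=1·1+0=1  T[21][2]=2·524287+1=1048575  T[21][3]=3·580606446+524287=1742343625  T[21][4]=4·45232115901+580606446=181509070050  T[21][5]=5·749206090500+45232115901=3791262568401  T[21][6]=6·4306078895384+749206090500=26585679462804  T[21][7]=7·11143554045652+4306078895384=82310957214948  T[21][8]=8·15170932662679+11143554045652=132511015347084  T[21][9]=9·12011282644725+15170932662679=123272476465204  T[21][10]=10·5917584964655+12011282644725=71187132291275  T[21][11]=11·1900842429486+5917584964655=26826851689001  T[21][12]=12·411016633391+1900842429486=6833042030178  T[21][13]=13·61068660380+411016633391=1204909218331  T[21][14]=14·6302524580+61068660380=149304004500  T[21][15]=15·452329200+6302524580=13087462580  T[21][16]=16·22350954+452329200=809944464  T[21][17]=17·741285+22350954=34952799  T[21][18]=18·15675+741285=1023435  T[21][19]=19·190+15675=19285  T[21][20]=20·1+190=210  T[21][21]=21·0+1=1
row 22: T[22][1]=1·1+0=1  T[22][2]=2·1048575+1=2097151  T[22][3]=3·1742343625+1048575=5228079450  T[22][4]=4·181509070050+1742343625=727778623825  T[22][5]=5·3791262568401+181509070050=19137821912055  T[22][6]=6·26585679462804+3791262568401=163305339345225  T[22][7]=7·82310957214948+26585679462804=602762379967440  T[22][8]=8·132511015347084+82310957214948=1142399079991620  T[22][9]=9·123272476465204+132511015347084=1241963303533920  T[22][10]=10·71187132291275+123272476465204=835143799377954  T[22][11]=11·26826851689001+71187132291275=366282500870286  T[22][12]=12·6833042030178+26826851689001=108823356051137  T[22][13]=13·1204909218331+6833042030178=22496861868481  T[22][14]=14·149304004500+1204909218331=3295165281331  T[22][15]=15·13087462580+149304004500=345615943200  T[22][16]=16·809944464+13087462580=26046574004  T[22][17]=17·34952799+809944464=1404142047  T[22][18]=18·1023435+34952799=53374629  T[22][19]=19·19285+1023435=1389850  T[22][20]=20·210+19285=23485  T[22][21]=21·1+210=231  T[22][22]=22·0+1=1
B_21 = ΣS(21,k) = 1+1048575+1742343625+181509070050+3791262568401+26585679462804+82310957214948+132511015347084+123272476465204+71187132291275+26826851689001+6833042030178+1204909218331+149304004500+13087462580+809944464+34952799+1023435+19285+210+1 = 474869816156751
B_22 = ΣS(22,k) = 1+2097151+5228079450+727778623825+19137821912055+163305339345225+602762379967440+1142399079991620+1241963303533920+835143799377954+366282500870286+108823356051137+22496861868481+3295165281331+345615943200+26046574004+1404142047+53374629+1389850+23485+231+1 = 4506715738447323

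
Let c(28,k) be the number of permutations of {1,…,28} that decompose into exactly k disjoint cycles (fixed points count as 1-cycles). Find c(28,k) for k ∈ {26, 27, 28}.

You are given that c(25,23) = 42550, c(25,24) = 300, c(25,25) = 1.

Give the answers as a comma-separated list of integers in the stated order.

67977, 378, 1

i=26: T(26,24)=42550+25·300=50050 | T(26,25)=300+25·1=325 | T(26,26)=1+25·0=1
i=27: T(27,25)=50050+26·325=58500 | T(27,26)=325+26·1=351 | T(27,27)=1+26·0=1
i=28: T(28,26)=58500+27·351=67977 | T(28,27)=351+27·1=378 | T(28,28)=1+27·0=1
Read c(28,26) = 67977, c(28,27) = 378, c(28,28) = 1.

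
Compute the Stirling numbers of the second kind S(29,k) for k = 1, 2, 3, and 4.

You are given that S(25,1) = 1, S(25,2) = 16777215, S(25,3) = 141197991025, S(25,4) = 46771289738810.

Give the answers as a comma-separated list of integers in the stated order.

1, 268435455, 11438127792025, 11998160744311570

@26  (26,1):1·1+0→1, (26,2):16777215·2+1→33554431, (26,3):141197991025·3+16777215→423610750290, (26,4):46771289738810·4+141197991025→187226356946265
@27  (27,1):1·1+0→1, (27,2):33554431·2+1→67108863, (27,3):423610750290·3+33554431→1270865805301, (27,4):187226356946265·4+423610750290→749329038535350
@28  (28,1):1·1+0→1, (28,2):67108863·2+1→134217727, (28,3):1270865805301·3+67108863→3812664524766, (28,4):749329038535350·4+1270865805301→2998587019946701
@29  (29,1):1·1+0→1, (29,2):134217727·2+1→268435455, (29,3):3812664524766·3+134217727→11438127792025, (29,4):2998587019946701·4+3812664524766→11998160744311570
Read S(29,1) = 1, S(29,2) = 268435455, S(29,3) = 11438127792025, S(29,4) = 11998160744311570.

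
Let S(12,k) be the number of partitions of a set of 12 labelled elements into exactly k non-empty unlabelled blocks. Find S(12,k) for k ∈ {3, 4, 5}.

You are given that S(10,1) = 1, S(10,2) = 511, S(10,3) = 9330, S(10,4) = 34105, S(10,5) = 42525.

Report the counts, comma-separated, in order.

@11  (11,2):511·2+1→1023, (11,3):9330·3+511→28501, (11,4):34105·4+9330→145750, (11,5):42525·5+34105→246730
@12  (12,3):28501·3+1023→86526, (12,4):145750·4+28501→611501, (12,5):246730·5+145750→1379400
Read S(12,3) = 86526, S(12,4) = 611501, S(12,5) = 1379400.

86526, 611501, 1379400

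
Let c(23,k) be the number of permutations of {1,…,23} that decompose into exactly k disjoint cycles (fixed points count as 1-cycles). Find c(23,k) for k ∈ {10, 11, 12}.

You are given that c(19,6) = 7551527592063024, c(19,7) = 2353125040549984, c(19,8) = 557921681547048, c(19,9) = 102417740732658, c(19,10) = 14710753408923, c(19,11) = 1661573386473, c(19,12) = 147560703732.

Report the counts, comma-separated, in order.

7707401101297361068, 1103230881185949736, 129006659818331295

@20  (20,7):2353125040549984·19+7551527592063024→52260903362512720, (20,8):557921681547048·19+2353125040549984→12953636989943896, (20,9):102417740732658·19+557921681547048→2503858755467550, (20,10):14710753408923·19+102417740732658→381922055502195, (20,11):1661573386473·19+14710753408923→46280647751910, (20,12):147560703732·19+1661573386473→4465226757381
@21  (21,8):12953636989943896·20+52260903362512720→311333643161390640, (21,9):2503858755467550·20+12953636989943896→63030812099294896, (21,10):381922055502195·20+2503858755467550→10142299865511450, (21,11):46280647751910·20+381922055502195→1307535010540395, (21,12):4465226757381·20+46280647751910→135585182899530
@22  (22,9):63030812099294896·21+311333643161390640→1634980697246583456, (22,10):10142299865511450·21+63030812099294896→276019109275035346, (22,11):1307535010540395·21+10142299865511450→37600535086859745, (22,12):135585182899530·21+1307535010540395→4154823851430525
@23  (23,10):276019109275035346·22+1634980697246583456→7707401101297361068, (23,11):37600535086859745·22+276019109275035346→1103230881185949736, (23,12):4154823851430525·22+37600535086859745→129006659818331295
Read c(23,10) = 7707401101297361068, c(23,11) = 1103230881185949736, c(23,12) = 129006659818331295.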